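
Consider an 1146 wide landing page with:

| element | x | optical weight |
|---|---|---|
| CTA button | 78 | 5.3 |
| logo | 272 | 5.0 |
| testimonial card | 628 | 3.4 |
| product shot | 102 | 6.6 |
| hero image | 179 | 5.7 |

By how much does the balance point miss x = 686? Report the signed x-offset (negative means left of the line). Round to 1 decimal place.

≈ -470.5

Total weight = 5.3 + 5.0 + 3.4 + 6.6 + 5.7 = 26.0.
x-moment: 5.3·78 + 5.0·272 + 3.4·628 + 6.6·102 + 5.7·179 = 5602.1; centroid 5602.1/26.0 ≈ 215.47.
Against x = 686, that's 215.47 − 686 = -470.53.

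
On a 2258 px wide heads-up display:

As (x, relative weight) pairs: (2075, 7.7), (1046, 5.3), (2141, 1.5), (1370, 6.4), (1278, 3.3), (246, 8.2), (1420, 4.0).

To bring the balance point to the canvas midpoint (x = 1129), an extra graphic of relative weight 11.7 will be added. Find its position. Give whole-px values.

x ≈ 760

New total weight: (7.7 + 5.3 + 1.5 + 6.4 + 3.3 + 8.2 + 4.0) + 11.7 = 48.1.
x: need Σw·x = 48.1·1129 = 54304.9. Existing = 7.7·2075 + 5.3·1046 + 1.5·2141 + 6.4·1370 + 3.3·1278 + 8.2·246 + 4.0·1420 = 45415.4. Remainder 8889.5 / 11.7 ≈ 759.79.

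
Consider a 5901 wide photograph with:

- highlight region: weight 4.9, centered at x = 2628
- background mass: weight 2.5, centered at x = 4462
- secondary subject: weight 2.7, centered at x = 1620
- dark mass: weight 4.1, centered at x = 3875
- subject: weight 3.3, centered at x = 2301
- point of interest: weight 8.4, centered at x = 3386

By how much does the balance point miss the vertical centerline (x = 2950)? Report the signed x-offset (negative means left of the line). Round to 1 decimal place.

≈ 151.5

Σw = 4.9 + 2.5 + 2.7 + 4.1 + 3.3 + 8.4 = 25.9.
Σw·x = 4.9·2628 + 2.5·4462 + 2.7·1620 + 4.1·3875 + 3.3·2301 + 8.4·3386 = 80329.4, so x̄ = 80329.4/25.9 ≈ 3101.52.
Offset from x = 2950: 3101.52 − 2950 ≈ 151.52.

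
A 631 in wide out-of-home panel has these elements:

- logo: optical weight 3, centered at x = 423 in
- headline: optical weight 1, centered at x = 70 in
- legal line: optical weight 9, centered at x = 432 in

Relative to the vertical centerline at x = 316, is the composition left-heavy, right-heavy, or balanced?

right-heavy

Weights sum to 3 + 1 + 9 = 13.
x-moment: 3·423 + 1·70 + 9·432 = 5227; centroid 5227/13 ≈ 402.08.
Since 402.1 is right of 316, the composition reads right-heavy.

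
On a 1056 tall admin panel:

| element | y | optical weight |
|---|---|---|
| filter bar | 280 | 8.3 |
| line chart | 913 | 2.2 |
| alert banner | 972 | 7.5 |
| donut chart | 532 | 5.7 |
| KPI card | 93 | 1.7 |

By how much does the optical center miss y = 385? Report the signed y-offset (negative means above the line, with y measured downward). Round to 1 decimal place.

Weights sum to 8.3 + 2.2 + 7.5 + 5.7 + 1.7 = 25.4.
Σw·y = 8.3·280 + 2.2·913 + 7.5·972 + 5.7·532 + 1.7·93 = 14813.1, so ȳ = 14813.1/25.4 ≈ 583.19.
Offset from y = 385: 583.19 − 385 ≈ 198.19.

≈ 198.2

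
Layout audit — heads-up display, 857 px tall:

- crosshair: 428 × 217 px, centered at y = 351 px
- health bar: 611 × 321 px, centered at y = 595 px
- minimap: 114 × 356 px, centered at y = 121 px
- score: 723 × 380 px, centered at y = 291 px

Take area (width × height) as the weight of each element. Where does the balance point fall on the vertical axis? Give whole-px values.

y ≈ 387

Areas → weights: crosshair 428·217 = 92876, health bar 611·321 = 196131, minimap 114·356 = 40584, score 723·380 = 274740; Σw = 604331.
y: (92876·351 + 196131·595 + 40584·121 + 274740·291) / 604331 = 234157425 / 604331 ≈ 387.47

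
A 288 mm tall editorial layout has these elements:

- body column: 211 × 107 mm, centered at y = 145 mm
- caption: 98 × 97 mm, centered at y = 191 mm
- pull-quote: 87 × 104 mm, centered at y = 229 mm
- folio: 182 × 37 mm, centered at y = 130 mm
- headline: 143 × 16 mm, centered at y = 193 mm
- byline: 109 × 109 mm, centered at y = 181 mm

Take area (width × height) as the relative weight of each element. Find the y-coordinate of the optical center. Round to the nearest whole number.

Taking area as weight: body column 211·107 = 22577, caption 98·97 = 9506, pull-quote 87·104 = 9048, folio 182·37 = 6734, headline 143·16 = 2288, byline 109·109 = 11881. Sum 62034.
y-moment: 22577·145 + 9506·191 + 9048·229 + 6734·130 + 2288·193 + 11881·181 = 10628768; centroid 10628768/62034 ≈ 171.34.

y ≈ 171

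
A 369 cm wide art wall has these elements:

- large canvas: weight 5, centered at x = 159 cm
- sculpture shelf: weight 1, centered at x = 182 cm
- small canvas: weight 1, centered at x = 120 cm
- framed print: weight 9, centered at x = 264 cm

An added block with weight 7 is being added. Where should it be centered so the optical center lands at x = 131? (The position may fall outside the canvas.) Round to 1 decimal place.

After adding the added block, total weight = 5 + 1 + 1 + 9 + 7 = 23.
Along x: (3473 + 7·x) / 23 = 131 (existing moment 5·159 + 1·182 + 1·120 + 9·264 = 3473) ⇒ x = (3013 − 3473) / 7 ≈ -65.71.

x ≈ -65.7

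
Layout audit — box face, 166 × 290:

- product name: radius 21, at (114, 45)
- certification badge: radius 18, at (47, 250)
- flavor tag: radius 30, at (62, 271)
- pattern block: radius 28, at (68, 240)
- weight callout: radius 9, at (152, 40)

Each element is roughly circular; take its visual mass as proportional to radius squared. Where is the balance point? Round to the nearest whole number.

(74, 212)

r² weights: product name 21² = 441, certification badge 18² = 324, flavor tag 30² = 900, pattern block 28² = 784, weight callout 9² = 81. Total = 2530.
x-moment: 441·114 + 324·47 + 900·62 + 784·68 + 81·152 = 186926; centroid 186926/2530 ≈ 73.88.
y-moment: 441·45 + 324·250 + 900·271 + 784·240 + 81·40 = 536145; centroid 536145/2530 ≈ 211.92.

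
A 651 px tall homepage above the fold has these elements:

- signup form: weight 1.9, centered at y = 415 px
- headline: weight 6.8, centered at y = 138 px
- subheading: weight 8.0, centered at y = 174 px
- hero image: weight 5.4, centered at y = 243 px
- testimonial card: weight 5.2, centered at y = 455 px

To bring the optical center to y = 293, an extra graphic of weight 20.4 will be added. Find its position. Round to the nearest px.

With the extra graphic, Σw becomes 1.9 + 6.8 + 8.0 + 5.4 + 5.2 + 20.4 = 47.7.
y: need Σw·y = 47.7·293 = 13976.1. Existing = 1.9·415 + 6.8·138 + 8.0·174 + 5.4·243 + 5.2·455 = 6797.1. Remainder 7179.0 / 20.4 ≈ 351.91.

y ≈ 352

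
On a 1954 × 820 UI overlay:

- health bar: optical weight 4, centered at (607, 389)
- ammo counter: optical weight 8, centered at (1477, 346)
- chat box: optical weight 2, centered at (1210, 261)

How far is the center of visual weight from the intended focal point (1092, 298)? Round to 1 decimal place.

Weights sum to 4 + 8 + 2 = 14.
x: (4·607 + 8·1477 + 2·1210) / 14 = 16664 / 14 ≈ 1190.29
y: (4·389 + 8·346 + 2·261) / 14 = 4846 / 14 ≈ 346.14
Offset from (1092, 298): Δx ≈ 98.29, Δy ≈ 48.14; distance = √(Δx² + Δy²) ≈ 109.44.

≈ 109.4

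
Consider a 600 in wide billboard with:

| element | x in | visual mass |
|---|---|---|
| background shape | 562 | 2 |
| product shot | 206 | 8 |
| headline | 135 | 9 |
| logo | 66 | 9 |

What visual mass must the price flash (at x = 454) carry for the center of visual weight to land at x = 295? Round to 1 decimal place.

w ≈ 23.1

Existing Σw = 28 (2 + 8 + 9 + 9); existing moment 2·562 + 8·206 + 9·135 + 9·66 = 4581.
Balance at x = 295 requires (4581 + w·454) / (28 + w) = 295.
So w = (295·28 − 4581)/(454 − 295) = 3679/159 ≈ 23.14.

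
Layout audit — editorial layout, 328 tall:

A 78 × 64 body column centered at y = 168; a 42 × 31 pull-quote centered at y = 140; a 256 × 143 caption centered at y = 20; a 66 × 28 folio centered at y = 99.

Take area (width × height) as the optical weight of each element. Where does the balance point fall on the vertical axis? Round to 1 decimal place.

Areas: body column 78·64 = 4992, pull-quote 42·31 = 1302, caption 256·143 = 36608, folio 66·28 = 1848. Total weight = 44750.
y: (4992·168 + 1302·140 + 36608·20 + 1848·99) / 44750 = 1936048 / 44750 ≈ 43.26

y ≈ 43.3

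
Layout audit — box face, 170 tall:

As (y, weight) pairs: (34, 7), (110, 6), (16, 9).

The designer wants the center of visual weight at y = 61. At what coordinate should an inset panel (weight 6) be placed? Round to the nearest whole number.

New total weight: (7 + 6 + 9) + 6 = 28.
Along y: (1042 + 6·y) / 28 = 61 (existing moment 7·34 + 6·110 + 9·16 = 1042) ⇒ y = (1708 − 1042) / 6 ≈ 111.00.

y ≈ 111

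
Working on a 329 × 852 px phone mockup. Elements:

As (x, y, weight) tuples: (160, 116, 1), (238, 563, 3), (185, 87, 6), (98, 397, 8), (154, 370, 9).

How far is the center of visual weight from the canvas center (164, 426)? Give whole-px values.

≈ 99 px

Σw = 1 + 3 + 6 + 8 + 9 = 27.
x-moment: 1·160 + 3·238 + 6·185 + 8·98 + 9·154 = 4154; centroid 4154/27 ≈ 153.85.
y-moment: 1·116 + 3·563 + 6·87 + 8·397 + 9·370 = 8833; centroid 8833/27 ≈ 327.15.
From (164, 426): dx = -10.15, dy = -98.85, so the distance is √(dx²+dy²) ≈ 99.37.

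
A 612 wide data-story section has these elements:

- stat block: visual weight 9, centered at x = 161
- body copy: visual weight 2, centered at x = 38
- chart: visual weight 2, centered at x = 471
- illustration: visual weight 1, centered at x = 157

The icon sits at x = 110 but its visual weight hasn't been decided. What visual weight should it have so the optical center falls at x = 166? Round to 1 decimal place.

w ≈ 5.4

Existing Σw = 14 (9 + 2 + 2 + 1); existing moment 9·161 + 2·38 + 2·471 + 1·157 = 2624.
Balance at x = 166 requires (2624 + w·110) / (14 + w) = 166.
Rearranging, w·(110 − 166) = 166·14 − 2624 = -300, so w ≈ -300/-56 = 5.36.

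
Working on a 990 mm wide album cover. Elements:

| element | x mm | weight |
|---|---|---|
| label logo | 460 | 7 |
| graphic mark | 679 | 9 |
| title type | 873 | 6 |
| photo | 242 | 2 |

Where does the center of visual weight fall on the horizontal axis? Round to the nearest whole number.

x ≈ 627

Total weight = 7 + 9 + 6 + 2 = 24.
x-moment: 7·460 + 9·679 + 6·873 + 2·242 = 15053; centroid 15053/24 ≈ 627.21.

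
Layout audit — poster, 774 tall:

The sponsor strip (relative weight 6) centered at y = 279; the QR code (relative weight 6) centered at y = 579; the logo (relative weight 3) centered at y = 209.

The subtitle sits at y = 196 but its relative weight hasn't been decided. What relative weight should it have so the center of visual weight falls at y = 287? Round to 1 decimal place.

Fixed elements: Σw = 6 + 6 + 3 = 15, Σw·y = 6·279 + 6·579 + 3·209 = 5775.
Balance at y = 287 requires (5775 + w·196) / (15 + w) = 287.
So w = (287·15 − 5775)/(196 − 287) = -1470/-91 ≈ 16.15.

w ≈ 16.2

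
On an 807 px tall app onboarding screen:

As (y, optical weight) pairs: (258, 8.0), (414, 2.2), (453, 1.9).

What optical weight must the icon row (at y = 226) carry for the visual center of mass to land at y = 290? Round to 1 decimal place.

Known weights sum to 8.0 + 2.2 + 1.9 = 12.1; their moment is 8.0·258 + 2.2·414 + 1.9·453 = 3835.5.
Balance at y = 290 requires (3835.5 + w·226) / (12.1 + w) = 290.
Rearranging, w·(226 − 290) = 290·12.1 − 3835.5 = -326.5, so w ≈ -326.5/-64 = 5.10.

w ≈ 5.1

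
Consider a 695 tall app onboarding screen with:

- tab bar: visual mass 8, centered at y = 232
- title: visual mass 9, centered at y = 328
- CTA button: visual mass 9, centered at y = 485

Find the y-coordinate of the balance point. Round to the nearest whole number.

y ≈ 353

Σw = 8 + 9 + 9 = 26.
y-moment: 8·232 + 9·328 + 9·485 = 9173; centroid 9173/26 ≈ 352.81.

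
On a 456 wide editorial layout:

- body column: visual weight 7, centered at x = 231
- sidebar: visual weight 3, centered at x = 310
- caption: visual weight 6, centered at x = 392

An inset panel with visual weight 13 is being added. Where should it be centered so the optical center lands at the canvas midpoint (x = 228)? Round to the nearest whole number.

New total weight: (7 + 3 + 6) + 13 = 29.
Along x: (4899 + 13·x) / 29 = 228 (existing moment 7·231 + 3·310 + 6·392 = 4899) ⇒ x = (6612 − 4899) / 13 ≈ 131.77.

x ≈ 132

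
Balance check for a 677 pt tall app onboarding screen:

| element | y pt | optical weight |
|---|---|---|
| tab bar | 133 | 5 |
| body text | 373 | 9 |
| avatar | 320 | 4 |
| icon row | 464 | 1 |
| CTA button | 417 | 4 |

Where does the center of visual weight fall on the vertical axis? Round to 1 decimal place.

y ≈ 323.2

Weights sum to 5 + 9 + 4 + 1 + 4 = 23.
y: (5·133 + 9·373 + 4·320 + 1·464 + 4·417) / 23 = 7434 / 23 ≈ 323.22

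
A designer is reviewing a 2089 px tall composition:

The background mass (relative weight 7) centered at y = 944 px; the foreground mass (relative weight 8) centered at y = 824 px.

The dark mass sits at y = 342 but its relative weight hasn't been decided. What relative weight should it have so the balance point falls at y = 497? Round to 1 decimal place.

Existing Σw = 15 (7 + 8); existing moment 7·944 + 8·824 = 13200.
Set Σw·y/Σw = 497: (13200 + 342w) = 497·(15 + w).
So w = (497·15 − 13200)/(342 − 497) = -5745/-155 ≈ 37.06.

w ≈ 37.1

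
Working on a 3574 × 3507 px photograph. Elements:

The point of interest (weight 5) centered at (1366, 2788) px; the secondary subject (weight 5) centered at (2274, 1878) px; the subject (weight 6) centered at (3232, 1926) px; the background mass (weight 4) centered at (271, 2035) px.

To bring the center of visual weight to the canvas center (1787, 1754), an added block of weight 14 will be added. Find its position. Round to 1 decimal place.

With the added block, Σw becomes 5 + 5 + 6 + 4 + 14 = 34.
x: need Σw·x = 34·1787 = 60758. Existing = 5·1366 + 5·2274 + 6·3232 + 4·271 = 38676. Remainder 22082 / 14 ≈ 1577.29.
y: need Σw·y = 34·1754 = 59636. Existing = 5·2788 + 5·1878 + 6·1926 + 4·2035 = 43026. Remainder 16610 / 14 ≈ 1186.43.

(1577.3, 1186.4)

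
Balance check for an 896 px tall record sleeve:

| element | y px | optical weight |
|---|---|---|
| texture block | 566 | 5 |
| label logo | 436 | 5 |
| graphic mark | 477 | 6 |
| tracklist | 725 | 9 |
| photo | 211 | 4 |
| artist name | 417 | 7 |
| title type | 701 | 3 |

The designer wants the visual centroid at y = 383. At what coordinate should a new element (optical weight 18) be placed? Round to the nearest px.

y ≈ 87

With the new element, Σw becomes 5 + 5 + 6 + 9 + 4 + 7 + 3 + 18 = 57.
y: target moment 57×383 = 21831; current 5·566 + 5·436 + 6·477 + 9·725 + 4·211 + 7·417 + 3·701 = 20263; the new element supplies 1568, so y = 1568/18 ≈ 87.11.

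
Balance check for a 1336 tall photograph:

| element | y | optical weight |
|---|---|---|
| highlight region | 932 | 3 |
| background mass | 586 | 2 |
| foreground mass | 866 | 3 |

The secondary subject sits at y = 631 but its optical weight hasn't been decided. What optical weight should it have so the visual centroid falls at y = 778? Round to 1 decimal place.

Existing Σw = 8 (3 + 2 + 3); existing moment 3·932 + 2·586 + 3·866 = 6566.
Balance at y = 778 requires (6566 + w·631) / (8 + w) = 778.
So w = (778·8 − 6566)/(631 − 778) = -342/-147 ≈ 2.33.

w ≈ 2.3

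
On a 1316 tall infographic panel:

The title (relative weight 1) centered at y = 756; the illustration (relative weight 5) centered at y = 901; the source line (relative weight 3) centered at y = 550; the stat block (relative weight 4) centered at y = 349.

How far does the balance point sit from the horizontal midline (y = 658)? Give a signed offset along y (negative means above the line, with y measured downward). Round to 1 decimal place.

Total weight = 1 + 5 + 3 + 4 = 13.
Σw·y = 1·756 + 5·901 + 3·550 + 4·349 = 8307, so ȳ = 8307/13 ≈ 639.00.
Offset from y = 658: 639.00 − 658 ≈ -19.00.

≈ -19.0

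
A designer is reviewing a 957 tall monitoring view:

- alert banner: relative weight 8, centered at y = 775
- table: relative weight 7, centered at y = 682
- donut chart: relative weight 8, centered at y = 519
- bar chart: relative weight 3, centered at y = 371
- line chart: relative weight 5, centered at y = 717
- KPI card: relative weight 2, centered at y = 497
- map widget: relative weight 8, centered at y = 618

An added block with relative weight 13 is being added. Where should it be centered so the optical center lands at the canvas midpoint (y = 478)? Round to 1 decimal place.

y ≈ 3.8

After adding the added block, total weight = 8 + 7 + 8 + 3 + 5 + 2 + 8 + 13 = 54.
y: target moment 54×478 = 25812; current 8·775 + 7·682 + 8·519 + 3·371 + 5·717 + 2·497 + 8·618 = 25762; the added block supplies 50, so y = 50/13 ≈ 3.85.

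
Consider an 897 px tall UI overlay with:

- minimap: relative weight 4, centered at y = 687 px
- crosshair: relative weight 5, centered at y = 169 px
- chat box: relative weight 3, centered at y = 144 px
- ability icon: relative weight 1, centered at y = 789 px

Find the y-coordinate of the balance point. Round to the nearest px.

y ≈ 370

Total weight = 4 + 5 + 3 + 1 = 13.
y: (4·687 + 5·169 + 3·144 + 1·789) / 13 = 4814 / 13 ≈ 370.31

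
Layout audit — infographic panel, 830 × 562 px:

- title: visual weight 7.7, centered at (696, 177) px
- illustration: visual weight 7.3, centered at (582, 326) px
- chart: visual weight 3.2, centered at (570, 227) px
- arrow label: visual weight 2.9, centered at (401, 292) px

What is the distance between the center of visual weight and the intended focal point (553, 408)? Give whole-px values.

Σw = 7.7 + 7.3 + 3.2 + 2.9 = 21.1.
x: (7.7·696 + 7.3·582 + 3.2·570 + 2.9·401) / 21.1 = 12594.7 / 21.1 ≈ 596.91
y: (7.7·177 + 7.3·326 + 3.2·227 + 2.9·292) / 21.1 = 5315.9 / 21.1 ≈ 251.94
Offset from (553, 408): Δx ≈ 43.91, Δy ≈ -156.06; distance = √(Δx² + Δy²) ≈ 162.12.

≈ 162 px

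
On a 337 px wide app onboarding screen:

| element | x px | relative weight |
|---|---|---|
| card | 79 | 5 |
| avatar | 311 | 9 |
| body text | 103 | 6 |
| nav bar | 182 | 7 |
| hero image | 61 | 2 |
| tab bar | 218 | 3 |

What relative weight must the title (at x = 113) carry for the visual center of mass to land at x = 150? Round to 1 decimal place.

Existing Σw = 32 (5 + 9 + 6 + 7 + 2 + 3); existing moment 5·79 + 9·311 + 6·103 + 7·182 + 2·61 + 3·218 = 5862.
Balance at x = 150 requires (5862 + w·113) / (32 + w) = 150.
So w = (150·32 − 5862)/(113 − 150) = -1062/-37 ≈ 28.70.

w ≈ 28.7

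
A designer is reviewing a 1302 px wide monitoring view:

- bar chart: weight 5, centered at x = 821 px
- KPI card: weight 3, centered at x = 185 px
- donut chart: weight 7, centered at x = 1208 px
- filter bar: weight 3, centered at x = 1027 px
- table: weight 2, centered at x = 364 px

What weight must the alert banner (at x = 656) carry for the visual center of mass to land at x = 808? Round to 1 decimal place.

w ≈ 5.0

Fixed elements: Σw = 5 + 3 + 7 + 3 + 2 = 20, Σw·x = 5·821 + 3·185 + 7·1208 + 3·1027 + 2·364 = 16925.
Balance at x = 808 requires (16925 + w·656) / (20 + w) = 808.
Rearranging, w·(656 − 808) = 808·20 − 16925 = -765, so w ≈ -765/-152 = 5.03.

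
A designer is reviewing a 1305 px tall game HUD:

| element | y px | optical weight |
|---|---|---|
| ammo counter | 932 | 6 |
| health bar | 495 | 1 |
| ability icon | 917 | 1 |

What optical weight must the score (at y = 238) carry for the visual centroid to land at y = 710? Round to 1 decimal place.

Known weights sum to 6 + 1 + 1 = 8; their moment is 6·932 + 1·495 + 1·917 = 7004.
For the centroid to hit 710: (7004 + w·238) / (8 + w) = 710.
Rearranging, w·(238 − 710) = 710·8 − 7004 = -1324, so w ≈ -1324/-472 = 2.81.

w ≈ 2.8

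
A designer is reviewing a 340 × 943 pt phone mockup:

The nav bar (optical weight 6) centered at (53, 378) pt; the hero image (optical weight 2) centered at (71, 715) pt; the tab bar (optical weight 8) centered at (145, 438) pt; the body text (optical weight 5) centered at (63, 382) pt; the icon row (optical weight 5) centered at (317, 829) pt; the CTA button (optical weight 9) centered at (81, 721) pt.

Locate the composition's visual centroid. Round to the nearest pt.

Total weight = 6 + 2 + 8 + 5 + 5 + 9 = 35.
x: (6·53 + 2·71 + 8·145 + 5·63 + 5·317 + 9·81) / 35 = 4249 / 35 ≈ 121.40
y: (6·378 + 2·715 + 8·438 + 5·382 + 5·829 + 9·721) / 35 = 19746 / 35 ≈ 564.17

(121, 564)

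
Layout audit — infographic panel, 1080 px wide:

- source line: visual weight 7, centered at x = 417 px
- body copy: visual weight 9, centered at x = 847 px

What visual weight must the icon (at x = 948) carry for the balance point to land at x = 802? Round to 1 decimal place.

w ≈ 15.7

Fixed elements: Σw = 7 + 9 = 16, Σw·x = 7·417 + 9·847 = 10542.
Set Σw·x/Σw = 802: (10542 + 948w) = 802·(16 + w).
So w = (802·16 − 10542)/(948 − 802) = 2290/146 ≈ 15.68.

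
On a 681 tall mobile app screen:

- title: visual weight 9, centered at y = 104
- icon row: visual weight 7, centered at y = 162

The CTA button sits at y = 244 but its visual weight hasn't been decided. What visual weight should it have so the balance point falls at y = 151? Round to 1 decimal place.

w ≈ 3.7

Known weights sum to 9 + 7 = 16; their moment is 9·104 + 7·162 = 2070.
Balance at y = 151 requires (2070 + w·244) / (16 + w) = 151.
Solving: w = (151·16 − 2070) / (244 − 151) = 346 / 93 ≈ 3.72.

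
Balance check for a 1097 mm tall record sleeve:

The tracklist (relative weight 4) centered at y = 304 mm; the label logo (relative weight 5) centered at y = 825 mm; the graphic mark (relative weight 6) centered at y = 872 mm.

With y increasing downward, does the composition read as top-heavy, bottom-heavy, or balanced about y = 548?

Total weight = 4 + 5 + 6 = 15.
y-moment: 4·304 + 5·825 + 6·872 = 10573; centroid 10573/15 ≈ 704.87.
704.9 lies below (larger y than) the midline 548, so the layout is bottom-heavy.

bottom-heavy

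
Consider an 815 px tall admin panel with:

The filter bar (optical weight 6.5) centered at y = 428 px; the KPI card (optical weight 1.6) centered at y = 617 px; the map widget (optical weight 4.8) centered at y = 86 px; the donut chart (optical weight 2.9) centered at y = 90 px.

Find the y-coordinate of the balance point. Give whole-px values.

Total weight = 6.5 + 1.6 + 4.8 + 2.9 = 15.8.
y: (6.5·428 + 1.6·617 + 4.8·86 + 2.9·90) / 15.8 = 4443.0 / 15.8 ≈ 281.20

y ≈ 281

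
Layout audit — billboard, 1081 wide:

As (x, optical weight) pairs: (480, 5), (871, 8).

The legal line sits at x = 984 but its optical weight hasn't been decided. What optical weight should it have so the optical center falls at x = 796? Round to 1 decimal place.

Existing Σw = 13 (5 + 8); existing moment 5·480 + 8·871 = 9368.
For the centroid to hit 796: (9368 + w·984) / (13 + w) = 796.
So w = (796·13 − 9368)/(984 − 796) = 980/188 ≈ 5.21.

w ≈ 5.2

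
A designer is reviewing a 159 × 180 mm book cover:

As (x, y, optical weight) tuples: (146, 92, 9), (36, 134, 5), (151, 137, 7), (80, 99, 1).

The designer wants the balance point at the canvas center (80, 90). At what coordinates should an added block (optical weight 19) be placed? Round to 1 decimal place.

With the added block, Σw becomes 9 + 5 + 7 + 1 + 19 = 41.
Along x: (2631 + 19·x) / 41 = 80 (existing moment 9·146 + 5·36 + 7·151 + 1·80 = 2631) ⇒ x = (3280 − 2631) / 19 ≈ 34.16.
Along y: (2556 + 19·y) / 41 = 90 (existing moment 9·92 + 5·134 + 7·137 + 1·99 = 2556) ⇒ y = (3690 − 2556) / 19 ≈ 59.68.

(34.2, 59.7)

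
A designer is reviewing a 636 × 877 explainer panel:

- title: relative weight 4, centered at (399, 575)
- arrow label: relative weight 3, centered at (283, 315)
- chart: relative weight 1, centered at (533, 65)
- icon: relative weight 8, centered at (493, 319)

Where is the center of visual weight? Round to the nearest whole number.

Σw = 4 + 3 + 1 + 8 = 16.
Σw·x = 4·399 + 3·283 + 1·533 + 8·493 = 6922, so x̄ = 6922/16 ≈ 432.62.
Σw·y = 4·575 + 3·315 + 1·65 + 8·319 = 5862, so ȳ = 5862/16 ≈ 366.38.

(433, 366)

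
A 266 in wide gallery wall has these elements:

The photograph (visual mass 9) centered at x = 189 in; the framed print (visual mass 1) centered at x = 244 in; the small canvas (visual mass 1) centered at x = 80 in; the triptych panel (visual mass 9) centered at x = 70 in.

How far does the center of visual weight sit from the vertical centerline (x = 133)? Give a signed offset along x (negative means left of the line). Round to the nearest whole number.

Σw = 9 + 1 + 1 + 9 = 20.
x-moment: 9·189 + 1·244 + 1·80 + 9·70 = 2655; centroid 2655/20 ≈ 132.75.
Against x = 133, that's 132.75 − 133 = -0.25.

≈ 0 in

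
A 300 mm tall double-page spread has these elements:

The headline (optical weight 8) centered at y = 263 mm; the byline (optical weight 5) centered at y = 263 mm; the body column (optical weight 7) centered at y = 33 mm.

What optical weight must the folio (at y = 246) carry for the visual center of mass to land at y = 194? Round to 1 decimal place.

Existing Σw = 20 (8 + 5 + 7); existing moment 8·263 + 5·263 + 7·33 = 3650.
Set Σw·y/Σw = 194: (3650 + 246w) = 194·(20 + w).
So w = (194·20 − 3650)/(246 − 194) = 230/52 ≈ 4.42.

w ≈ 4.4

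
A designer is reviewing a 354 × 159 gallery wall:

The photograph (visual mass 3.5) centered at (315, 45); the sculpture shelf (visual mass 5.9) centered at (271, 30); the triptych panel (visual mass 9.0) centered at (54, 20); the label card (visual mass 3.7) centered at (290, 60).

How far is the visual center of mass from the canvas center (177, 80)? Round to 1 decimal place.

≈ 49.3

Weights sum to 3.5 + 5.9 + 9.0 + 3.7 = 22.1.
x: (3.5·315 + 5.9·271 + 9.0·54 + 3.7·290) / 22.1 = 4260.4 / 22.1 ≈ 192.78
y: (3.5·45 + 5.9·30 + 9.0·20 + 3.7·60) / 22.1 = 736.5 / 22.1 ≈ 33.33
Offset from (177, 80): Δx ≈ 15.78, Δy ≈ -46.67; distance = √(Δx² + Δy²) ≈ 49.27.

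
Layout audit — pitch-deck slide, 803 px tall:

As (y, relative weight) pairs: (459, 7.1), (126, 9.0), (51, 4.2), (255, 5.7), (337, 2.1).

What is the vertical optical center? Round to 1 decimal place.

y ≈ 240.9

Total weight = 7.1 + 9.0 + 4.2 + 5.7 + 2.1 = 28.1.
y: (7.1·459 + 9.0·126 + 4.2·51 + 5.7·255 + 2.1·337) / 28.1 = 6768.3 / 28.1 ≈ 240.86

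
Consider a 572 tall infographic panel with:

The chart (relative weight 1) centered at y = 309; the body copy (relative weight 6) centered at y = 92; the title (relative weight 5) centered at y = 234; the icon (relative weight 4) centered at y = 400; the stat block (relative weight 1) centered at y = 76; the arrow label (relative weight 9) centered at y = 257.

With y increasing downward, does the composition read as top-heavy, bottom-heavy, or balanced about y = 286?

Total weight = 1 + 6 + 5 + 4 + 1 + 9 = 26.
y: moment 6020 / weight 26 ≈ 231.54
Since 231.5 is above (smaller y than) 286, the composition reads top-heavy.

top-heavy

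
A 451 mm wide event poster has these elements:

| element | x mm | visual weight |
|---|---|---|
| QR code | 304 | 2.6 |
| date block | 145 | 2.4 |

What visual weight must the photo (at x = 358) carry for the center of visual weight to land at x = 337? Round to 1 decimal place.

w ≈ 26.0

Fixed elements: Σw = 2.6 + 2.4 = 5.0, Σw·x = 2.6·304 + 2.4·145 = 1138.4.
For the centroid to hit 337: (1138.4 + w·358) / (5.0 + w) = 337.
So w = (337·5.0 − 1138.4)/(358 − 337) = 546.6/21 ≈ 26.03.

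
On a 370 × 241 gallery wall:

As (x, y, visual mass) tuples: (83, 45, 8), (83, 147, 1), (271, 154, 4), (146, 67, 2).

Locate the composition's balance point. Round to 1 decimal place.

Σw = 8 + 1 + 4 + 2 = 15.
Σw·x = 8·83 + 1·83 + 4·271 + 2·146 = 2123, so x̄ = 2123/15 ≈ 141.53.
Σw·y = 8·45 + 1·147 + 4·154 + 2·67 = 1257, so ȳ = 1257/15 ≈ 83.80.

(141.5, 83.8)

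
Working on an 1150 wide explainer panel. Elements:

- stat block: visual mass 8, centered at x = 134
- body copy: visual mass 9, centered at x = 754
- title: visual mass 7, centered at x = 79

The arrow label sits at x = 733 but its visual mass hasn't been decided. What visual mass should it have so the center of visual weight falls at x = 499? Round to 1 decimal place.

w ≈ 15.2

Fixed elements: Σw = 8 + 9 + 7 = 24, Σw·x = 8·134 + 9·754 + 7·79 = 8411.
For the centroid to hit 499: (8411 + w·733) / (24 + w) = 499.
Rearranging, w·(733 − 499) = 499·24 − 8411 = 3565, so w ≈ 3565/234 = 15.24.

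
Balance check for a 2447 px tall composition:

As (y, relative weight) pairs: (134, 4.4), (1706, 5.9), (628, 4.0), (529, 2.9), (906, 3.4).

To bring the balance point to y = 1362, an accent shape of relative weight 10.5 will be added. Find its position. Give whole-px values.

After adding the accent shape, total weight = 4.4 + 5.9 + 4.0 + 2.9 + 3.4 + 10.5 = 31.1.
y: target moment 31.1×1362 = 42358.2; current 4.4·134 + 5.9·1706 + 4.0·628 + 2.9·529 + 3.4·906 = 17781.5; the accent shape supplies 24576.7, so y = 24576.7/10.5 ≈ 2340.64.

y ≈ 2341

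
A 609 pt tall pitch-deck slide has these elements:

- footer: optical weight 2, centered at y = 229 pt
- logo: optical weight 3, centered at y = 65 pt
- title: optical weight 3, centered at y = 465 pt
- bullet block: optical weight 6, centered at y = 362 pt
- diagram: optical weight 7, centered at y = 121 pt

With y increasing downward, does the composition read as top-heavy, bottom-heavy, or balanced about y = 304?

Weights sum to 2 + 3 + 3 + 6 + 7 = 21.
Σw·y = 2·229 + 3·65 + 3·465 + 6·362 + 7·121 = 5067, so ȳ = 5067/21 ≈ 241.29.
241.3 vs midline 304 → top-heavy.

top-heavy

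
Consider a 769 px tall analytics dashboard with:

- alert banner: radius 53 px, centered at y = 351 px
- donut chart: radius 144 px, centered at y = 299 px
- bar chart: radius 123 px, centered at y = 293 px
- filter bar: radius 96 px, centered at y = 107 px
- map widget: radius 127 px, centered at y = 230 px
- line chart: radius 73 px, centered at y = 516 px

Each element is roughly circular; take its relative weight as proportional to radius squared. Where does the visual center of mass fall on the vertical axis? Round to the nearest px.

r² weights: alert banner 53² = 2809, donut chart 144² = 20736, bar chart 123² = 15129, filter bar 96² = 9216, map widget 127² = 16129, line chart 73² = 5329. Total = 69348.
y: (2809·351 + 20736·299 + 15129·293 + 9216·107 + 16129·230 + 5329·516) / 69348 = 19064366 / 69348 ≈ 274.91

y ≈ 275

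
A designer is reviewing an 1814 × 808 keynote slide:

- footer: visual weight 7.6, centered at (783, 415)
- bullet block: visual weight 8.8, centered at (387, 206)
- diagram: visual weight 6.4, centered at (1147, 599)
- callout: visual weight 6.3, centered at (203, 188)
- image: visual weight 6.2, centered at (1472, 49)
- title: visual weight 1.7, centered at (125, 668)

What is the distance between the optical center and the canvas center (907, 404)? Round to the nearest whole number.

Total weight = 7.6 + 8.8 + 6.4 + 6.3 + 6.2 + 1.7 = 37.0.
Σw·x = 7.6·783 + 8.8·387 + 6.4·1147 + 6.3·203 + 6.2·1472 + 1.7·125 = 27315.0, so x̄ = 27315.0/37.0 ≈ 738.24.
Σw·y = 7.6·415 + 8.8·206 + 6.4·599 + 6.3·188 + 6.2·49 + 1.7·668 = 11424.2, so ȳ = 11424.2/37.0 ≈ 308.76.
Offset from (907, 404): Δx ≈ -168.76, Δy ≈ -95.24; distance = √(Δx² + Δy²) ≈ 193.78.

≈ 194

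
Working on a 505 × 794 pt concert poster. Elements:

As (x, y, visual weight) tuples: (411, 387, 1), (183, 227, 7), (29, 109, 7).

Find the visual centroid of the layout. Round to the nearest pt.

(126, 183)

Weights sum to 1 + 7 + 7 = 15.
Σw·x = 1·411 + 7·183 + 7·29 = 1895, so x̄ = 1895/15 ≈ 126.33.
Σw·y = 1·387 + 7·227 + 7·109 = 2739, so ȳ = 2739/15 ≈ 182.60.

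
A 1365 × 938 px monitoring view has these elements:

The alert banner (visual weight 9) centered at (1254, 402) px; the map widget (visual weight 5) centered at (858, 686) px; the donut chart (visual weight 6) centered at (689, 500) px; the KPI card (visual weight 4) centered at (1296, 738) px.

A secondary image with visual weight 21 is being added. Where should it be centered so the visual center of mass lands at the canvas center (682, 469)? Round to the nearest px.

(276, 386)

After adding the secondary image, total weight = 9 + 5 + 6 + 4 + 21 = 45.
x: target moment 45×682 = 30690; current 9·1254 + 5·858 + 6·689 + 4·1296 = 24894; the secondary image supplies 5796, so x = 5796/21 ≈ 276.00.
y: target moment 45×469 = 21105; current 9·402 + 5·686 + 6·500 + 4·738 = 13000; the secondary image supplies 8105, so y = 8105/21 ≈ 385.95.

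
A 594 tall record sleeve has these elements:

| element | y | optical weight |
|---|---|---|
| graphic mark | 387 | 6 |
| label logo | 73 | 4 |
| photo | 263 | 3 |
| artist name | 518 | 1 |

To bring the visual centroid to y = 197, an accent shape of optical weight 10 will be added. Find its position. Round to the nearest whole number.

With the accent shape, Σw becomes 6 + 4 + 3 + 1 + 10 = 24.
y: need Σw·y = 24·197 = 4728. Existing = 6·387 + 4·73 + 3·263 + 1·518 = 3921. Remainder 807 / 10 ≈ 80.70.

y ≈ 81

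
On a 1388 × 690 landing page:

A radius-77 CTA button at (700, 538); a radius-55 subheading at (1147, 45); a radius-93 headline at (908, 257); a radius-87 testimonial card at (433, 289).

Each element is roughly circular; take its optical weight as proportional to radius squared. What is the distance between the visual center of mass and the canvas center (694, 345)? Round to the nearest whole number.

r² weights: CTA button 77² = 5929, subheading 55² = 3025, headline 93² = 8649, testimonial card 87² = 7569. Total = 25172.
Σw·x = 5929·700 + 3025·1147 + 8649·908 + 7569·433 = 18750644, so x̄ = 18750644/25172 ≈ 744.90.
Σw·y = 5929·538 + 3025·45 + 8649·257 + 7569·289 = 7736161, so ȳ = 7736161/25172 ≈ 307.33.
Offset from (694, 345): Δx ≈ 50.90, Δy ≈ -37.67; distance = √(Δx² + Δy²) ≈ 63.32.

≈ 63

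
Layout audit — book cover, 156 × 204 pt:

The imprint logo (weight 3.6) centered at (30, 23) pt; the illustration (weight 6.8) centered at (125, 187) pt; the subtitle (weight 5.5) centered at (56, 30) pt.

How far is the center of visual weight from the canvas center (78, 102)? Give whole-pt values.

Total weight = 3.6 + 6.8 + 5.5 = 15.9.
Σw·x = 3.6·30 + 6.8·125 + 5.5·56 = 1266.0, so x̄ = 1266.0/15.9 ≈ 79.62.
Σw·y = 3.6·23 + 6.8·187 + 5.5·30 = 1519.4, so ȳ = 1519.4/15.9 ≈ 95.56.
From (78, 102): dx = 1.62, dy = -6.44, so the distance is √(dx²+dy²) ≈ 6.64.

≈ 7 pt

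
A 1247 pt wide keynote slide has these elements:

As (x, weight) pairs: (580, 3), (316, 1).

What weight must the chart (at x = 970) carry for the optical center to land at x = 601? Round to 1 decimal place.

w ≈ 0.9

Known weights sum to 3 + 1 = 4; their moment is 3·580 + 1·316 = 2056.
Set Σw·x/Σw = 601: (2056 + 970w) = 601·(4 + w).
Rearranging, w·(970 − 601) = 601·4 − 2056 = 348, so w ≈ 348/369 = 0.94.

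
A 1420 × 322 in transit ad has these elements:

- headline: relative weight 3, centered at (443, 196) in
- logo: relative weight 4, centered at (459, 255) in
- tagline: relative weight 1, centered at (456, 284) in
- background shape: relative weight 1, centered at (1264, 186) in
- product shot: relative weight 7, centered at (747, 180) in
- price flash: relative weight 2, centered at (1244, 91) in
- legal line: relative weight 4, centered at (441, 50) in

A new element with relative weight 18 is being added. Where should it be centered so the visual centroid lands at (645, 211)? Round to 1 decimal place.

New total weight: (3 + 4 + 1 + 1 + 7 + 2 + 4) + 18 = 40.
x: target moment 40×645 = 25800; current 3·443 + 4·459 + 1·456 + 1·1264 + 7·747 + 2·1244 + 4·441 = 14366; the new element supplies 11434, so x = 11434/18 ≈ 635.22.
y: target moment 40×211 = 8440; current 3·196 + 4·255 + 1·284 + 1·186 + 7·180 + 2·91 + 4·50 = 3720; the new element supplies 4720, so y = 4720/18 ≈ 262.22.

(635.2, 262.2)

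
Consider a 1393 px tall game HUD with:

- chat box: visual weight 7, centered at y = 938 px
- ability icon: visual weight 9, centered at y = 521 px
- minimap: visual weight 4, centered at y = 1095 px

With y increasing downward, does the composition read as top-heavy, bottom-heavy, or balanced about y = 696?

bottom-heavy

Σw = 7 + 9 + 4 = 20.
y: (7·938 + 9·521 + 4·1095) / 20 = 15635 / 20 ≈ 781.75
781.8 vs midline 696 → bottom-heavy.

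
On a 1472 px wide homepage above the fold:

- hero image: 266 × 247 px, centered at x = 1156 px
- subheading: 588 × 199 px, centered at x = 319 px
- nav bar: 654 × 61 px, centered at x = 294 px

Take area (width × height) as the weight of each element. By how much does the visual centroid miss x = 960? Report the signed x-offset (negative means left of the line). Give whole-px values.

≈ -398 px

Areas → weights: hero image 266·247 = 65702, subheading 588·199 = 117012, nav bar 654·61 = 39894; Σw = 222608.
x-moment: 65702·1156 + 117012·319 + 39894·294 = 125007176; centroid 125007176/222608 ≈ 561.56.
Against x = 960, that's 561.56 − 960 = -398.44.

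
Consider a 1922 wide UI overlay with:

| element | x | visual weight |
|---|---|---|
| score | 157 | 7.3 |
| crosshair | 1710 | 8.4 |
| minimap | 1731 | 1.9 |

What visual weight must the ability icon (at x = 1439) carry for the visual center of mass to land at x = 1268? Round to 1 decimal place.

w ≈ 20.6

Fixed elements: Σw = 7.3 + 8.4 + 1.9 = 17.6, Σw·x = 7.3·157 + 8.4·1710 + 1.9·1731 = 18799.0.
For the centroid to hit 1268: (18799.0 + w·1439) / (17.6 + w) = 1268.
Rearranging, w·(1439 − 1268) = 1268·17.6 − 18799.0 = 3517.8, so w ≈ 3517.8/171 = 20.57.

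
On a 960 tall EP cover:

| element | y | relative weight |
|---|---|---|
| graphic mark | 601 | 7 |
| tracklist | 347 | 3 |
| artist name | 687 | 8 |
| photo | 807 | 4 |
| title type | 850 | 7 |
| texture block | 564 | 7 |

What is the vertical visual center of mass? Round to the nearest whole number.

Weights sum to 7 + 3 + 8 + 4 + 7 + 7 = 36.
y: moment 23870 / weight 36 ≈ 663.06

y ≈ 663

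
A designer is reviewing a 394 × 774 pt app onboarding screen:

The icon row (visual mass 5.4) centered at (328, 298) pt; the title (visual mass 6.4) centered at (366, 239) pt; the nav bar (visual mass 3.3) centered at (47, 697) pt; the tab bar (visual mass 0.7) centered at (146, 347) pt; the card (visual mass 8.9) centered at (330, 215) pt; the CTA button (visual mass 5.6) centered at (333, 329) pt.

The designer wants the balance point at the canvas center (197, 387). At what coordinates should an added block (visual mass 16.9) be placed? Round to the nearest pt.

(7, 522)

New total weight: (5.4 + 6.4 + 3.3 + 0.7 + 8.9 + 5.6) + 16.9 = 47.2.
x: need Σw·x = 47.2·197 = 9298.4. Existing = 5.4·328 + 6.4·366 + 3.3·47 + 0.7·146 + 8.9·330 + 5.6·333 = 9172.7. Remainder 125.7 / 16.9 ≈ 7.44.
y: need Σw·y = 47.2·387 = 18266.4. Existing = 5.4·298 + 6.4·239 + 3.3·697 + 0.7·347 + 8.9·215 + 5.6·329 = 9437.7. Remainder 8828.7 / 16.9 ≈ 522.41.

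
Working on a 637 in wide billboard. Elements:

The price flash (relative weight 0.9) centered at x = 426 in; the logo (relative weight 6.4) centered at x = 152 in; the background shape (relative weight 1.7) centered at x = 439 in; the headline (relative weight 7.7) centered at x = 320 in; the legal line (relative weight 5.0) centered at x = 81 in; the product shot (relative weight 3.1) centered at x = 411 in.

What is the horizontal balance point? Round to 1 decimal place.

Total weight = 0.9 + 6.4 + 1.7 + 7.7 + 5.0 + 3.1 = 24.8.
x: (0.9·426 + 6.4·152 + 1.7·439 + 7.7·320 + 5.0·81 + 3.1·411) / 24.8 = 6245.6 / 24.8 ≈ 251.84

x ≈ 251.8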